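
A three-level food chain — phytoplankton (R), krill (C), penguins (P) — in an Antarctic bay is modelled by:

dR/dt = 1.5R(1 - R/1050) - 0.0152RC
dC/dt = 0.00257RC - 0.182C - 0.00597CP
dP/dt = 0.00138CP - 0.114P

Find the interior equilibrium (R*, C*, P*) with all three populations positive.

R* ≈ 171, C* ≈ 82.6, P* ≈ 43.1

From dP/dt = 0: 0.00138C* = 0.114, so C* = 82.6.
From dR/dt = 0: 1.5(1 - R*/1050) = 0.0152·82.6, giving R* = 1050·(1 - 0.837) = 171.
From dC/dt = 0: 0.00257·171 - 0.182 = 0.00597P*, so P* = 0.258/0.00597 = 43.1.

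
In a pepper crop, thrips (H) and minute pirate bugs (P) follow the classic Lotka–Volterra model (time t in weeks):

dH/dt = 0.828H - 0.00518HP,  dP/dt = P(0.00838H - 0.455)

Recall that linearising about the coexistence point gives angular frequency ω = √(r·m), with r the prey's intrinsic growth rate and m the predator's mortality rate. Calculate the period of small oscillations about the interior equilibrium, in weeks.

T ≈ 10.2 weeks

Here r = 0.828 and m = 0.455, so r·m = 0.377.
ω = √0.377 = 0.614 per week, hence T = 2π/ω ≈ 10.2 weeks.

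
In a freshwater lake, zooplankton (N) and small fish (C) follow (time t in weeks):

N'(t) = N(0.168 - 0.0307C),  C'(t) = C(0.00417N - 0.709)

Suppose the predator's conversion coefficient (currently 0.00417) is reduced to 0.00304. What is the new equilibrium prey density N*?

At the interior fixed point, setting dC/dt = 0 with C > 0 fixes N* = (predator death rate)/(NC coefficient) — independent of the other coefficients.
With the change, N* = 0.709/0.00304 = 233; it rises from 170.

N* ≈ 233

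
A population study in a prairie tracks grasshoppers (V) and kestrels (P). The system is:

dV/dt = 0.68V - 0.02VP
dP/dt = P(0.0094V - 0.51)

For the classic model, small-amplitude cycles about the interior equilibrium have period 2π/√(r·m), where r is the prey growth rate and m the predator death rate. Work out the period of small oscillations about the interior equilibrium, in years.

T ≈ 10.7 years

Here r = 0.68 and m = 0.51, so r·m = 0.347.
ω = √0.347 = 0.589 per year, hence T = 2π/ω ≈ 10.7 years.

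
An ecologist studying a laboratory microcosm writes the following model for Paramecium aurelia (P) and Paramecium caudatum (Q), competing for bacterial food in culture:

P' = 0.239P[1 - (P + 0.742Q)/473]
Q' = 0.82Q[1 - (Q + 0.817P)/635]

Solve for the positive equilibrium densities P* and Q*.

P* ≈ 4.65, Q* ≈ 631

Setting both brackets to zero gives the nullclines P + 0.742Q = 473 and 0.817P + Q = 635.
Substituting Q = 635 - 0.817P into the first: P(1 - 0.742·0.817) = 473 - 0.742·635.
So P* = 1.83/0.394 = 4.65, and then Q* = 635 - 0.817·4.65 = 631.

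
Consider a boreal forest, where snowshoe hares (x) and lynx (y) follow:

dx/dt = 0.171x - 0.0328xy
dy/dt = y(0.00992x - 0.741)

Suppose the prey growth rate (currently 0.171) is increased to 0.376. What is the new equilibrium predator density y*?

y* ≈ 11.5

At the interior fixed point, setting dx/dt = 0 with x > 0 fixes y* = (prey growth rate)/(xy coefficient) — independent of the other coefficients.
With the change, y* = 0.376/0.0328 = 11.5; it rises from 5.21.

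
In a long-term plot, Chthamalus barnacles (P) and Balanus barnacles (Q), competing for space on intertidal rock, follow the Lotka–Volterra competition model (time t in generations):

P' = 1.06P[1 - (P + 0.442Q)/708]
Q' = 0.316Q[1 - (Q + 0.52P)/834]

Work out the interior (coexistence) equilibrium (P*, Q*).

Setting both brackets to zero gives the nullclines P + 0.442Q = 708 and 0.52P + Q = 834.
Substituting Q = 834 - 0.52P into the first: P(1 - 0.442·0.52) = 708 - 0.442·834.
So P* = 339/0.77 = 441, and then Q* = 834 - 0.52·441 = 605.

P* ≈ 441, Q* ≈ 605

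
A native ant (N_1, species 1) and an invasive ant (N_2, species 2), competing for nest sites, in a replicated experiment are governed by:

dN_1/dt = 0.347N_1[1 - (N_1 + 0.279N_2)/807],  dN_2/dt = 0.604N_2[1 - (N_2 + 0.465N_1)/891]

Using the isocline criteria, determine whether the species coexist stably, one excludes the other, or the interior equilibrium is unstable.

Compare the nullcline intercepts: K1/α12 = 807/0.279 = 2890 > K2 = 891; K2/α21 = 891/0.465 = 1920 > K1 = 807.
Since both inequalities hold, each species can invade when rare, so the interior equilibrium is stable.

stable coexistence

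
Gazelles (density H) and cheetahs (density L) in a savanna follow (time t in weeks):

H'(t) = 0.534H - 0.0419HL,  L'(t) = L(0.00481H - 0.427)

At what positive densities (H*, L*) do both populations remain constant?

Set dL/dt = 0 with L > 0: 0.00481H - 0.427 = 0, so H* = 0.427/0.00481 = 88.8.
Set dH/dt = 0 with H > 0: 0.534 - 0.0419L = 0, so L* = 0.534/0.0419 = 12.7.

H* ≈ 88.8, L* ≈ 12.7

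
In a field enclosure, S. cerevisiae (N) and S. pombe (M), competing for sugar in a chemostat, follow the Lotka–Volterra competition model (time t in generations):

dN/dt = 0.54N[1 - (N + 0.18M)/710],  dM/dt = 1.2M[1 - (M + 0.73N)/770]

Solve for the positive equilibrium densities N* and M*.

N* ≈ 658, M* ≈ 290

Setting both brackets to zero gives the nullclines N + 0.18M = 710 and 0.73N + M = 770.
Substituting M = 770 - 0.73N into the first: N(1 - 0.18·0.73) = 710 - 0.18·770.
So N* = 571/0.869 = 658, and then M* = 770 - 0.73·658 = 290.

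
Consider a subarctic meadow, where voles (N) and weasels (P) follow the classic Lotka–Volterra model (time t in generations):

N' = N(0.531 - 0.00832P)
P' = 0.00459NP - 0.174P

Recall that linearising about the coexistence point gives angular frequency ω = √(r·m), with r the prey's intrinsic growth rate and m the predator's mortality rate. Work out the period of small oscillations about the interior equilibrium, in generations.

T ≈ 20.7 generations

Here r = 0.531 and m = 0.174, so r·m = 0.0924.
ω = √0.0924 = 0.304 per generation, hence T = 2π/ω ≈ 20.7 generations.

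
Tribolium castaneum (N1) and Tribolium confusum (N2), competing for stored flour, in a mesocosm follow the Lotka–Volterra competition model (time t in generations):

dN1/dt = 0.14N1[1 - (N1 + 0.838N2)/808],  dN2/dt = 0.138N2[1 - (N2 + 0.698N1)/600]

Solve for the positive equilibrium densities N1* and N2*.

Setting both brackets to zero gives the nullclines N1 + 0.838N2 = 808 and 0.698N1 + N2 = 600.
Substituting N2 = 600 - 0.698N1 into the first: N1(1 - 0.838·0.698) = 808 - 0.838·600.
So N1* = 305/0.415 = 735, and then N2* = 600 - 0.698·735 = 86.8.

N1* ≈ 735, N2* ≈ 86.8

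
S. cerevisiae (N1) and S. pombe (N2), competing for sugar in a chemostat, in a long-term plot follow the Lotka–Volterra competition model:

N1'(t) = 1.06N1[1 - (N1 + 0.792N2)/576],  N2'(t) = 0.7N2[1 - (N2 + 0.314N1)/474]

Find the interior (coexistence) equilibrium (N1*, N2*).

Setting both brackets to zero gives the nullclines N1 + 0.792N2 = 576 and 0.314N1 + N2 = 474.
Substituting N2 = 474 - 0.314N1 into the first: N1(1 - 0.792·0.314) = 576 - 0.792·474.
So N1* = 201/0.751 = 267, and then N2* = 474 - 0.314·267 = 390.

N1* ≈ 267, N2* ≈ 390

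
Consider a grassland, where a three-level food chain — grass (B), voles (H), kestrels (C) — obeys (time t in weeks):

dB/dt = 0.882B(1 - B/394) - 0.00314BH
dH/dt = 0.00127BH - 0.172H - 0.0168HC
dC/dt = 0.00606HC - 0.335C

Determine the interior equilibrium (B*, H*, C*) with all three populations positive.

From dC/dt = 0: 0.00606H* = 0.335, so H* = 55.3.
From dB/dt = 0: 0.882(1 - B*/394) = 0.00314·55.3, giving B* = 394·(1 - 0.197) = 316.
From dH/dt = 0: 0.00127·316 - 0.172 = 0.0168C*, so C* = 0.23/0.0168 = 13.7.

B* ≈ 316, H* ≈ 55.3, C* ≈ 13.7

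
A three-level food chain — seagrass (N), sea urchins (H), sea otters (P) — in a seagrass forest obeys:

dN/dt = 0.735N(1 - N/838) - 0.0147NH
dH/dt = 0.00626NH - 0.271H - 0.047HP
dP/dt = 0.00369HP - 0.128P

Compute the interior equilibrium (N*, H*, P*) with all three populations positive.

From dP/dt = 0: 0.00369H* = 0.128, so H* = 34.7.
From dN/dt = 0: 0.735(1 - N*/838) = 0.0147·34.7, giving N* = 838·(1 - 0.694) = 257.
From dH/dt = 0: 0.00626·257 - 0.271 = 0.047P*, so P* = 1.34/0.047 = 28.4.

N* ≈ 257, H* ≈ 34.7, P* ≈ 28.4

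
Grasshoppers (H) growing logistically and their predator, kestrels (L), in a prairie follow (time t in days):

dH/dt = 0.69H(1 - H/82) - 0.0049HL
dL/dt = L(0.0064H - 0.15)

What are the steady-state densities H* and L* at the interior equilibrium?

From dL/dt = 0 with L > 0: 0.0064H* = 0.15, so H* = 23.4.
Substitute into dH/dt = 0: 0.69(1 - 23.4/82) = 0.0049L*.
The bracket is 0.714, giving L* = 0.493/0.0049 = 101.

H* ≈ 23.4, L* ≈ 101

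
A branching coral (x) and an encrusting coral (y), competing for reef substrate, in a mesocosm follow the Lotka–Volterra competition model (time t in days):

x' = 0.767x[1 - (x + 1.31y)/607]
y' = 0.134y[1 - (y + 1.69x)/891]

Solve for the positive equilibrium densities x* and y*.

x* ≈ 461, y* ≈ 111

Setting both brackets to zero gives the nullclines x + 1.31y = 607 and 1.69x + y = 891.
Substituting y = 891 - 1.69x into the first: x(1 - 1.31·1.69) = 607 - 1.31·891.
So x* = -560/-1.21 = 461, and then y* = 891 - 1.69·461 = 111.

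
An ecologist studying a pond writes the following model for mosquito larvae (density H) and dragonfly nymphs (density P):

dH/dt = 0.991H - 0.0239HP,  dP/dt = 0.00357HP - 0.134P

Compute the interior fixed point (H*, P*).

Set dP/dt = 0 with P > 0: 0.00357H - 0.134 = 0, so H* = 0.134/0.00357 = 37.5.
Set dH/dt = 0 with H > 0: 0.991 - 0.0239P = 0, so P* = 0.991/0.0239 = 41.5.

H* ≈ 37.5, P* ≈ 41.5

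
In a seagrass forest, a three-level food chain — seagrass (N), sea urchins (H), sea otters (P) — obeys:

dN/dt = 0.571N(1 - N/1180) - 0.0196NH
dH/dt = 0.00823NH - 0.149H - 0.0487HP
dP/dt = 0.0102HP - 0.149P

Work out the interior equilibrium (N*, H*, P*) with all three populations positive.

From dP/dt = 0: 0.0102H* = 0.149, so H* = 14.6.
From dN/dt = 0: 0.571(1 - N*/1180) = 0.0196·14.6, giving N* = 1180·(1 - 0.501) = 588.
From dH/dt = 0: 0.00823·588 - 0.149 = 0.0487P*, so P* = 4.69/0.0487 = 96.4.

N* ≈ 588, H* ≈ 14.6, P* ≈ 96.4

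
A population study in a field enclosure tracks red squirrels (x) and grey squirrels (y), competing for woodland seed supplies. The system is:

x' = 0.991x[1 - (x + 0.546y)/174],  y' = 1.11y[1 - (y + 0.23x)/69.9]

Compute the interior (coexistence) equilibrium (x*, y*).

Setting both brackets to zero gives the nullclines x + 0.546y = 174 and 0.23x + y = 69.9.
Substituting y = 69.9 - 0.23x into the first: x(1 - 0.546·0.23) = 174 - 0.546·69.9.
So x* = 136/0.874 = 155, and then y* = 69.9 - 0.23·155 = 34.2.

x* ≈ 155, y* ≈ 34.2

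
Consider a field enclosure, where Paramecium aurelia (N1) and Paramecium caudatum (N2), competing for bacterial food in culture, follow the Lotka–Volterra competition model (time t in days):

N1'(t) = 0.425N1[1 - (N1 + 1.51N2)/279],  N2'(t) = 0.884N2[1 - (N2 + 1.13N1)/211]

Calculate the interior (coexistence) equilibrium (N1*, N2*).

Setting both brackets to zero gives the nullclines N1 + 1.51N2 = 279 and 1.13N1 + N2 = 211.
Substituting N2 = 211 - 1.13N1 into the first: N1(1 - 1.51·1.13) = 279 - 1.51·211.
So N1* = -39.6/-0.706 = 56.1, and then N2* = 211 - 1.13·56.1 = 148.

N1* ≈ 56.1, N2* ≈ 148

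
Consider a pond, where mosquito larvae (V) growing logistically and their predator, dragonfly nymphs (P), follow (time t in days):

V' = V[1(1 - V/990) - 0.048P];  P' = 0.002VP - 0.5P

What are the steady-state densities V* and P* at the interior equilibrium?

V* ≈ 250, P* ≈ 15.6

From dP/dt = 0 with P > 0: 0.002V* = 0.5, so V* = 250.
Substitute into dV/dt = 0: 1(1 - 250/990) = 0.048P*.
The bracket is 0.747, giving P* = 0.747/0.048 = 15.6.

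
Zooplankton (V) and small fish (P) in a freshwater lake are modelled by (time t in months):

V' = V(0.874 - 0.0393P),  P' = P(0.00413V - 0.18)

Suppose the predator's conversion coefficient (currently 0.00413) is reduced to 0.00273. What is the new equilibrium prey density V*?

At the interior fixed point, setting dP/dt = 0 with P > 0 fixes V* = (predator death rate)/(VP coefficient) — independent of the other coefficients.
With the change, V* = 0.18/0.00273 = 65.9; it rises from 43.6.

V* ≈ 65.9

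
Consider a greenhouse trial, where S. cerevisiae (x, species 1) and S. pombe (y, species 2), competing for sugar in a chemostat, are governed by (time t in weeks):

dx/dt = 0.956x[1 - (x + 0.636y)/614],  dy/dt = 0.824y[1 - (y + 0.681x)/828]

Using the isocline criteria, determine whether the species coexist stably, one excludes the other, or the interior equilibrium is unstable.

stable coexistence

Compare the nullcline intercepts: K1/α12 = 614/0.636 = 965 > K2 = 828; K2/α21 = 828/0.681 = 1220 > K1 = 614.
Since both inequalities hold, each species can invade when rare, so the interior equilibrium is stable.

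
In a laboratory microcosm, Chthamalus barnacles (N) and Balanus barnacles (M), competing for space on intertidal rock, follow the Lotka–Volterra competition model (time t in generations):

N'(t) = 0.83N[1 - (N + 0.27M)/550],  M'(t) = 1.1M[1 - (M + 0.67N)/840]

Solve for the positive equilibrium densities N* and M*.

Setting both brackets to zero gives the nullclines N + 0.27M = 550 and 0.67N + M = 840.
Substituting M = 840 - 0.67N into the first: N(1 - 0.27·0.67) = 550 - 0.27·840.
So N* = 323/0.819 = 395, and then M* = 840 - 0.67·395 = 576.

N* ≈ 395, M* ≈ 576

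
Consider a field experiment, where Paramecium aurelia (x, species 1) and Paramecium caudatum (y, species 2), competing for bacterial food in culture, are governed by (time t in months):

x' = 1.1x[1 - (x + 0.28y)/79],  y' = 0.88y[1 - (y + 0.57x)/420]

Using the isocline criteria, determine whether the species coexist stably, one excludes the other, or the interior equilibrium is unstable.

Compare the nullcline intercepts: K1/α12 = 79/0.28 = 282 < K2 = 420; K2/α21 = 420/0.57 = 737 > K1 = 79.
Since the inequalities point opposite ways, species 2 can invade but species 1 cannot.

species 2 excludes species 1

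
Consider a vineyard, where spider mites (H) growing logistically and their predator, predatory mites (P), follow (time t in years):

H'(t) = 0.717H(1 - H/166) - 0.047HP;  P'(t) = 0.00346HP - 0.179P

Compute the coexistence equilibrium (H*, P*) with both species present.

H* ≈ 51.7, P* ≈ 10.5

From dP/dt = 0 with P > 0: 0.00346H* = 0.179, so H* = 51.7.
Substitute into dH/dt = 0: 0.717(1 - 51.7/166) = 0.047P*.
The bracket is 0.688, giving P* = 0.494/0.047 = 10.5.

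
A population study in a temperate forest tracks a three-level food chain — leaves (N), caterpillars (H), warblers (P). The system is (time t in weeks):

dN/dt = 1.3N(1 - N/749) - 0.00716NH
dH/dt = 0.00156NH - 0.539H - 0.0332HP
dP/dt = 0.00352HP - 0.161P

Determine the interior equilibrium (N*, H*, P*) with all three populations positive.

N* ≈ 560, H* ≈ 45.7, P* ≈ 10.1

From dP/dt = 0: 0.00352H* = 0.161, so H* = 45.7.
From dN/dt = 0: 1.3(1 - N*/749) = 0.00716·45.7, giving N* = 749·(1 - 0.252) = 560.
From dH/dt = 0: 0.00156·560 - 0.539 = 0.0332P*, so P* = 0.335/0.0332 = 10.1.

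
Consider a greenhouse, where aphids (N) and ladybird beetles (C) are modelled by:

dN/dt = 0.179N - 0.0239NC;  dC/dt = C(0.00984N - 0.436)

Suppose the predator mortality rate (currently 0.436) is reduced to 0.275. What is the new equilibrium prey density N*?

At the interior fixed point, setting dC/dt = 0 with C > 0 fixes N* = (predator death rate)/(NC coefficient) — independent of the other coefficients.
With the change, N* = 0.275/0.00984 = 27.9; it falls from 44.3.

N* ≈ 27.9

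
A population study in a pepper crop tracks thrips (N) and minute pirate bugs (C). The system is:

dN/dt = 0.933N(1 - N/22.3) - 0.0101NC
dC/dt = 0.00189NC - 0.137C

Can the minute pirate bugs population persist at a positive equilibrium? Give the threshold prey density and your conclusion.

The predator equation gives dC/dt > 0 only when N > 0.137/0.00189 = 72.5.
Without the predator, N → K = 22.3. Since 22.3 < 72.5, the predator cannot invade.

Threshold N = 72.5; K < 72.5, so no, the predator goes extinct.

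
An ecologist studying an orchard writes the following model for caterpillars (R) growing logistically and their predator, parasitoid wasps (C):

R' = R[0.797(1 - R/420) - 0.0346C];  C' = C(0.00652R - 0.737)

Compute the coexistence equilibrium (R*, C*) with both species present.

R* ≈ 113, C* ≈ 16.8

From dC/dt = 0 with C > 0: 0.00652R* = 0.737, so R* = 113.
Substitute into dR/dt = 0: 0.797(1 - 113/420) = 0.0346C*.
The bracket is 0.731, giving C* = 0.582/0.0346 = 16.8.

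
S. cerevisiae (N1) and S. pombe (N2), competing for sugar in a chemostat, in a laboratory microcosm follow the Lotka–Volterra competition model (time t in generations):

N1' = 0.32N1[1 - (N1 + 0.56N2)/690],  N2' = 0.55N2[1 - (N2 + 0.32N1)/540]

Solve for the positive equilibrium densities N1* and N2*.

Setting both brackets to zero gives the nullclines N1 + 0.56N2 = 690 and 0.32N1 + N2 = 540.
Substituting N2 = 540 - 0.32N1 into the first: N1(1 - 0.56·0.32) = 690 - 0.56·540.
So N1* = 388/0.821 = 472, and then N2* = 540 - 0.32·472 = 389.

N1* ≈ 472, N2* ≈ 389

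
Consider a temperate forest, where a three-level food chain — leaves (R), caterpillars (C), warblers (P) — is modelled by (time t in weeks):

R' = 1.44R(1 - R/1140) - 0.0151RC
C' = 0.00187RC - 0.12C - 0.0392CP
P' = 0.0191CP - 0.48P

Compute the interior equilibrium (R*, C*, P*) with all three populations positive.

From dP/dt = 0: 0.0191C* = 0.48, so C* = 25.1.
From dR/dt = 0: 1.44(1 - R*/1140) = 0.0151·25.1, giving R* = 1140·(1 - 0.264) = 840.
From dC/dt = 0: 0.00187·840 - 0.12 = 0.0392P*, so P* = 1.45/0.0392 = 37.

R* ≈ 840, C* ≈ 25.1, P* ≈ 37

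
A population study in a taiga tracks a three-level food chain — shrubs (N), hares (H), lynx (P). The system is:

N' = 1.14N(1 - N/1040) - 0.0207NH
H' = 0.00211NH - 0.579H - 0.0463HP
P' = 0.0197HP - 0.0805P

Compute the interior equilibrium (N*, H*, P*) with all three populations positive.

From dP/dt = 0: 0.0197H* = 0.0805, so H* = 4.09.
From dN/dt = 0: 1.14(1 - N*/1040) = 0.0207·4.09, giving N* = 1040·(1 - 0.0742) = 963.
From dH/dt = 0: 0.00211·963 - 0.579 = 0.0463P*, so P* = 1.45/0.0463 = 31.4.

N* ≈ 963, H* ≈ 4.09, P* ≈ 31.4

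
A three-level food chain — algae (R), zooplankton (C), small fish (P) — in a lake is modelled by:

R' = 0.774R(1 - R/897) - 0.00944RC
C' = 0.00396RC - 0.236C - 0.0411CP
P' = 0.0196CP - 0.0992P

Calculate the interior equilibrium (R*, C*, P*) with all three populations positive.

R* ≈ 842, C* ≈ 5.06, P* ≈ 75.3

From dP/dt = 0: 0.0196C* = 0.0992, so C* = 5.06.
From dR/dt = 0: 0.774(1 - R*/897) = 0.00944·5.06, giving R* = 897·(1 - 0.0617) = 842.
From dC/dt = 0: 0.00396·842 - 0.236 = 0.0411P*, so P* = 3.1/0.0411 = 75.3.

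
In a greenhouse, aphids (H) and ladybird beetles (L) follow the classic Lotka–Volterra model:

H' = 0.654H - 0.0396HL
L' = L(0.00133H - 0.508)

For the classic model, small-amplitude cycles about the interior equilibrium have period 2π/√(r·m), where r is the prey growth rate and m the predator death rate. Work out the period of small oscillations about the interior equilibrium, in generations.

Here r = 0.654 and m = 0.508, so r·m = 0.332.
ω = √0.332 = 0.576 per generation, hence T = 2π/ω ≈ 10.9 generations.

T ≈ 10.9 generations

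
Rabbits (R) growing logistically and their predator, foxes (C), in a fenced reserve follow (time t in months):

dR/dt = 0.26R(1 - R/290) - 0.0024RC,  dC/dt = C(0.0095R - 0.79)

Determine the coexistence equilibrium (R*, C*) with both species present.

R* ≈ 83.2, C* ≈ 77.3

From dC/dt = 0 with C > 0: 0.0095R* = 0.79, so R* = 83.2.
Substitute into dR/dt = 0: 0.26(1 - 83.2/290) = 0.0024C*.
The bracket is 0.713, giving C* = 0.185/0.0024 = 77.3.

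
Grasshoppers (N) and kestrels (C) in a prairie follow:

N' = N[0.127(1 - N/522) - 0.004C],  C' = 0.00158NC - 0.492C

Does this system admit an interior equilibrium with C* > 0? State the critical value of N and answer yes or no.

The predator equation gives dC/dt > 0 only when N > 0.492/0.00158 = 311.
Without the predator, N → K = 522. Since 522 > 311, the predator can invade and persist.

Threshold N = 311; K > 311, so yes, the predator persists.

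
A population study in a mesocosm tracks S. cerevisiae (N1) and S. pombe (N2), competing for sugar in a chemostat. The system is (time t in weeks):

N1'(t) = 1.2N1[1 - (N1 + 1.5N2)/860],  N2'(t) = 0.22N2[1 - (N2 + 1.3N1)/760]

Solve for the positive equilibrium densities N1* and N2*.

Setting both brackets to zero gives the nullclines N1 + 1.5N2 = 860 and 1.3N1 + N2 = 760.
Substituting N2 = 760 - 1.3N1 into the first: N1(1 - 1.5·1.3) = 860 - 1.5·760.
So N1* = -280/-0.95 = 295, and then N2* = 760 - 1.3·295 = 377.

N1* ≈ 295, N2* ≈ 377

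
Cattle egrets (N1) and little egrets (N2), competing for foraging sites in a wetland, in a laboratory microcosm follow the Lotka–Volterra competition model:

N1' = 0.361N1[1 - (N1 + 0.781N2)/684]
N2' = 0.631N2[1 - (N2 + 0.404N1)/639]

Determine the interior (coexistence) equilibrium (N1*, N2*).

Setting both brackets to zero gives the nullclines N1 + 0.781N2 = 684 and 0.404N1 + N2 = 639.
Substituting N2 = 639 - 0.404N1 into the first: N1(1 - 0.781·0.404) = 684 - 0.781·639.
So N1* = 185/0.684 = 270, and then N2* = 639 - 0.404·270 = 530.

N1* ≈ 270, N2* ≈ 530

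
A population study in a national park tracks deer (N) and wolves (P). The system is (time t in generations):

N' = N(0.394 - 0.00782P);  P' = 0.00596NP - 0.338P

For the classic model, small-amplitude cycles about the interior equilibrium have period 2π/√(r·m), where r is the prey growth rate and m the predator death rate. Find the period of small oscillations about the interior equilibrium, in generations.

Here r = 0.394 and m = 0.338, so r·m = 0.133.
ω = √0.133 = 0.365 per generation, hence T = 2π/ω ≈ 17.2 generations.

T ≈ 17.2 generations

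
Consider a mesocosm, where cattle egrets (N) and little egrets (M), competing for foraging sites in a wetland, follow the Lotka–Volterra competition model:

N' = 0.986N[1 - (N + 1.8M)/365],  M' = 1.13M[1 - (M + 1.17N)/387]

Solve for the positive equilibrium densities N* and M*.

Setting both brackets to zero gives the nullclines N + 1.8M = 365 and 1.17N + M = 387.
Substituting M = 387 - 1.17N into the first: N(1 - 1.8·1.17) = 365 - 1.8·387.
So N* = -332/-1.11 = 300, and then M* = 387 - 1.17·300 = 36.2.

N* ≈ 300, M* ≈ 36.2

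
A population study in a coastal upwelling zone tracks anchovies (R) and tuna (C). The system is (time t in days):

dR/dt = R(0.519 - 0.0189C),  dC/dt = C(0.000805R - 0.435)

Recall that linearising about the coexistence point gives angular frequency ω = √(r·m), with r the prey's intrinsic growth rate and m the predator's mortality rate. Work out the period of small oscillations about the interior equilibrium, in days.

Here r = 0.519 and m = 0.435, so r·m = 0.226.
ω = √0.226 = 0.475 per day, hence T = 2π/ω ≈ 13.2 days.

T ≈ 13.2 days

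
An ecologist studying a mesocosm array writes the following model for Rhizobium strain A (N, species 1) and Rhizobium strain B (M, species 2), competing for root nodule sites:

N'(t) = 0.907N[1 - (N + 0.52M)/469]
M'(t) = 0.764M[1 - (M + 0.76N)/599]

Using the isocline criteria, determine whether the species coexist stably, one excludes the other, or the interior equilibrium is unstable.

stable coexistence

Compare the nullcline intercepts: K1/α12 = 469/0.52 = 902 > K2 = 599; K2/α21 = 599/0.76 = 788 > K1 = 469.
Since both inequalities hold, each species can invade when rare, so the interior equilibrium is stable.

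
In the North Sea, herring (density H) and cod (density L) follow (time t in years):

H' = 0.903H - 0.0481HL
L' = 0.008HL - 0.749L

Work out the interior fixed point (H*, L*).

Set dL/dt = 0 with L > 0: 0.008H - 0.749 = 0, so H* = 0.749/0.008 = 93.6.
Set dH/dt = 0 with H > 0: 0.903 - 0.0481L = 0, so L* = 0.903/0.0481 = 18.8.

H* ≈ 93.6, L* ≈ 18.8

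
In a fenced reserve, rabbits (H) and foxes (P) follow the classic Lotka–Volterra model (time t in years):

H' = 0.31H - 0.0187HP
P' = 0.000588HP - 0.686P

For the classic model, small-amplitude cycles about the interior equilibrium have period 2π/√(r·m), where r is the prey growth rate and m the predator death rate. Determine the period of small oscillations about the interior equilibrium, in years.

T ≈ 13.6 years

Here r = 0.31 and m = 0.686, so r·m = 0.213.
ω = √0.213 = 0.461 per year, hence T = 2π/ω ≈ 13.6 years.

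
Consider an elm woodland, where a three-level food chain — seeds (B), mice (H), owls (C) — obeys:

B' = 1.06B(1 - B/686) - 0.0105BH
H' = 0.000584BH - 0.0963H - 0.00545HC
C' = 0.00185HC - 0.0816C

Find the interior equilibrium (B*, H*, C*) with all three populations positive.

From dC/dt = 0: 0.00185H* = 0.0816, so H* = 44.1.
From dB/dt = 0: 1.06(1 - B*/686) = 0.0105·44.1, giving B* = 686·(1 - 0.437) = 386.
From dH/dt = 0: 0.000584·386 - 0.0963 = 0.00545C*, so C* = 0.129/0.00545 = 23.7.

B* ≈ 386, H* ≈ 44.1, C* ≈ 23.7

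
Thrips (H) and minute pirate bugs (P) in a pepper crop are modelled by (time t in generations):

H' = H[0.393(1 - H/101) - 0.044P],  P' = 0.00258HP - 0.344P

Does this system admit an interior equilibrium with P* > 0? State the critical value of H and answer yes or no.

Threshold H = 133; K < 133, so no, the predator goes extinct.

The predator equation gives dP/dt > 0 only when H > 0.344/0.00258 = 133.
Without the predator, H → K = 101. Since 101 < 133, the predator cannot invade.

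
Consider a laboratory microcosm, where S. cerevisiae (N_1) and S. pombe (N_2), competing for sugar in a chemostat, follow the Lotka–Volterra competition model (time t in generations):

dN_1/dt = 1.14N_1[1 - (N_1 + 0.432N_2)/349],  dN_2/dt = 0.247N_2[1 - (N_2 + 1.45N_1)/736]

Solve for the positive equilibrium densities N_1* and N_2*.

N_1* ≈ 83.1, N_2* ≈ 615

Setting both brackets to zero gives the nullclines N_1 + 0.432N_2 = 349 and 1.45N_1 + N_2 = 736.
Substituting N_2 = 736 - 1.45N_1 into the first: N_1(1 - 0.432·1.45) = 349 - 0.432·736.
So N_1* = 31/0.374 = 83.1, and then N_2* = 736 - 1.45·83.1 = 615.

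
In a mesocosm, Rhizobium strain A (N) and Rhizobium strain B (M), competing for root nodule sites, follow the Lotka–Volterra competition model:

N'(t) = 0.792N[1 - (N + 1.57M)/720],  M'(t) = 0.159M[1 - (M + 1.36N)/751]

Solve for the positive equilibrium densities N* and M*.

N* ≈ 404, M* ≈ 201

Setting both brackets to zero gives the nullclines N + 1.57M = 720 and 1.36N + M = 751.
Substituting M = 751 - 1.36N into the first: N(1 - 1.57·1.36) = 720 - 1.57·751.
So N* = -459/-1.14 = 404, and then M* = 751 - 1.36·404 = 201.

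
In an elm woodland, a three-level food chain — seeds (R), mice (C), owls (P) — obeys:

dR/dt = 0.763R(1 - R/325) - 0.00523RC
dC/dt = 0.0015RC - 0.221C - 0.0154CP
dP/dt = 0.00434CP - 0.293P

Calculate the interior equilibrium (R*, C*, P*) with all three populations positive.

R* ≈ 175, C* ≈ 67.5, P* ≈ 2.66

From dP/dt = 0: 0.00434C* = 0.293, so C* = 67.5.
From dR/dt = 0: 0.763(1 - R*/325) = 0.00523·67.5, giving R* = 325·(1 - 0.463) = 175.
From dC/dt = 0: 0.0015·175 - 0.221 = 0.0154P*, so P* = 0.0409/0.0154 = 2.66.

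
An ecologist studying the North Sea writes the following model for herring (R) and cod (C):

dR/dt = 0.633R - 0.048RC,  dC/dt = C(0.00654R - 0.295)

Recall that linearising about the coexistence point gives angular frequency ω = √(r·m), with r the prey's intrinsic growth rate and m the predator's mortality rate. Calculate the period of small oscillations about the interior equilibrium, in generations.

T ≈ 14.5 generations

Here r = 0.633 and m = 0.295, so r·m = 0.187.
ω = √0.187 = 0.432 per generation, hence T = 2π/ω ≈ 14.5 generations.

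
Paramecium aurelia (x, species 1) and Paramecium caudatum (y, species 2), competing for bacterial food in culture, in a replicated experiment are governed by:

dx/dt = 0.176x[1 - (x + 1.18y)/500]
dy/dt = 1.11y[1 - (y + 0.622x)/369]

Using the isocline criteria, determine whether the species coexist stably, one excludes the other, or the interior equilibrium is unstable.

Compare the nullcline intercepts: K1/α12 = 500/1.18 = 424 > K2 = 369; K2/α21 = 369/0.622 = 593 > K1 = 500.
Since both inequalities hold, each species can invade when rare, so the interior equilibrium is stable.

stable coexistence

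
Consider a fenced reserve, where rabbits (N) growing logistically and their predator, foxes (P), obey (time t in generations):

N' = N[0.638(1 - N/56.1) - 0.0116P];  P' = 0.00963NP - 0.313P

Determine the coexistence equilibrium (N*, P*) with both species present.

From dP/dt = 0 with P > 0: 0.00963N* = 0.313, so N* = 32.5.
Substitute into dN/dt = 0: 0.638(1 - 32.5/56.1) = 0.0116P*.
The bracket is 0.421, giving P* = 0.268/0.0116 = 23.1.

N* ≈ 32.5, P* ≈ 23.1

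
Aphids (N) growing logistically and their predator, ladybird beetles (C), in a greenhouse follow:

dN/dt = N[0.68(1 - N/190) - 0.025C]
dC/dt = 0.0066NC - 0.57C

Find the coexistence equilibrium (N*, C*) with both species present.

From dC/dt = 0 with C > 0: 0.0066N* = 0.57, so N* = 86.4.
Substitute into dN/dt = 0: 0.68(1 - 86.4/190) = 0.025C*.
The bracket is 0.545, giving C* = 0.371/0.025 = 14.8.

N* ≈ 86.4, C* ≈ 14.8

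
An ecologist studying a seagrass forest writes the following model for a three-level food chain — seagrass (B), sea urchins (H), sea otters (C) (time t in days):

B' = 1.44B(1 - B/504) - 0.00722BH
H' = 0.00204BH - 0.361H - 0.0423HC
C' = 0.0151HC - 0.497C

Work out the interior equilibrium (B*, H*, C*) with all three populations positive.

B* ≈ 421, H* ≈ 32.9, C* ≈ 11.8

From dC/dt = 0: 0.0151H* = 0.497, so H* = 32.9.
From dB/dt = 0: 1.44(1 - B*/504) = 0.00722·32.9, giving B* = 504·(1 - 0.165) = 421.
From dH/dt = 0: 0.00204·421 - 0.361 = 0.0423C*, so C* = 0.497/0.0423 = 11.8.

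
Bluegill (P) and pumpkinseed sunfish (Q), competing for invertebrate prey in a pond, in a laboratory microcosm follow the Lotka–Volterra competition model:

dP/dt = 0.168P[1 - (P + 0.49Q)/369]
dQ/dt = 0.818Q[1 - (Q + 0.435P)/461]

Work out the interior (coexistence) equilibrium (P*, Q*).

P* ≈ 182, Q* ≈ 382

Setting both brackets to zero gives the nullclines P + 0.49Q = 369 and 0.435P + Q = 461.
Substituting Q = 461 - 0.435P into the first: P(1 - 0.49·0.435) = 369 - 0.49·461.
So P* = 143/0.787 = 182, and then Q* = 461 - 0.435·182 = 382.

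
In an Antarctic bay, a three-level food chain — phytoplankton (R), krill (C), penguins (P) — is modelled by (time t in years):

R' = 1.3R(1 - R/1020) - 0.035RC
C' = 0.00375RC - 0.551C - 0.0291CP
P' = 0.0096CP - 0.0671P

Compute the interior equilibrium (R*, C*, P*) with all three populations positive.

R* ≈ 828, C* ≈ 6.99, P* ≈ 87.8

From dP/dt = 0: 0.0096C* = 0.0671, so C* = 6.99.
From dR/dt = 0: 1.3(1 - R*/1020) = 0.035·6.99, giving R* = 1020·(1 - 0.188) = 828.
From dC/dt = 0: 0.00375·828 - 0.551 = 0.0291P*, so P* = 2.55/0.0291 = 87.8.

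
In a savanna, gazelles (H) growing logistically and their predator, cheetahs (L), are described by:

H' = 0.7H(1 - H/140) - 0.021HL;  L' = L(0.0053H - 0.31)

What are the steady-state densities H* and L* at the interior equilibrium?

H* ≈ 58.5, L* ≈ 19.4

From dL/dt = 0 with L > 0: 0.0053H* = 0.31, so H* = 58.5.
Substitute into dH/dt = 0: 0.7(1 - 58.5/140) = 0.021L*.
The bracket is 0.582, giving L* = 0.408/0.021 = 19.4.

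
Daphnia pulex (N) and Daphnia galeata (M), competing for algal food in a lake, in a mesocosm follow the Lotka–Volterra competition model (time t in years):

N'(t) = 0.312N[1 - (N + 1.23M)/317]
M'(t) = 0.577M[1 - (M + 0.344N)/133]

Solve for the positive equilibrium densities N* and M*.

N* ≈ 266, M* ≈ 41.5

Setting both brackets to zero gives the nullclines N + 1.23M = 317 and 0.344N + M = 133.
Substituting M = 133 - 0.344N into the first: N(1 - 1.23·0.344) = 317 - 1.23·133.
So N* = 153/0.577 = 266, and then M* = 133 - 0.344·266 = 41.5.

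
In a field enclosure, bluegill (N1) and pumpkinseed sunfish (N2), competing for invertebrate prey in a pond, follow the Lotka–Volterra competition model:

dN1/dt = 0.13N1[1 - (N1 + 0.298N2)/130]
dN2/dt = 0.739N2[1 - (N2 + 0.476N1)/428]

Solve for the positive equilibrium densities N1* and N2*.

N1* ≈ 2.86, N2* ≈ 427

Setting both brackets to zero gives the nullclines N1 + 0.298N2 = 130 and 0.476N1 + N2 = 428.
Substituting N2 = 428 - 0.476N1 into the first: N1(1 - 0.298·0.476) = 130 - 0.298·428.
So N1* = 2.46/0.858 = 2.86, and then N2* = 428 - 0.476·2.86 = 427.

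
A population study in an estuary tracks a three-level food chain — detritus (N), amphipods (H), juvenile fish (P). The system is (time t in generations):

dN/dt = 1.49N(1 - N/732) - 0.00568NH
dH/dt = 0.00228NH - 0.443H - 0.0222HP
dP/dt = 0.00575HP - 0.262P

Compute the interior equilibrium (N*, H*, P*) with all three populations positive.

N* ≈ 605, H* ≈ 45.6, P* ≈ 42.2

From dP/dt = 0: 0.00575H* = 0.262, so H* = 45.6.
From dN/dt = 0: 1.49(1 - N*/732) = 0.00568·45.6, giving N* = 732·(1 - 0.174) = 605.
From dH/dt = 0: 0.00228·605 - 0.443 = 0.0222P*, so P* = 0.936/0.0222 = 42.2.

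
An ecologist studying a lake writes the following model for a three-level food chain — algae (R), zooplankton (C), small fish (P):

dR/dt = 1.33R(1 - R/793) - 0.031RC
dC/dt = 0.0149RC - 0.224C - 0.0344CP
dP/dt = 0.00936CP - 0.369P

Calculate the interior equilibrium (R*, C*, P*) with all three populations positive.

From dP/dt = 0: 0.00936C* = 0.369, so C* = 39.4.
From dR/dt = 0: 1.33(1 - R*/793) = 0.031·39.4, giving R* = 793·(1 - 0.919) = 64.3.
From dC/dt = 0: 0.0149·64.3 - 0.224 = 0.0344P*, so P* = 0.734/0.0344 = 21.4.

R* ≈ 64.3, C* ≈ 39.4, P* ≈ 21.4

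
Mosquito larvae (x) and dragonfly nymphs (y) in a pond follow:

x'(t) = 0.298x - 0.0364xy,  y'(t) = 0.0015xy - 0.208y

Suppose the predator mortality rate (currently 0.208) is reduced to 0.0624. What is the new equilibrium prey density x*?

At the interior fixed point, setting dy/dt = 0 with y > 0 fixes x* = (predator death rate)/(xy coefficient) — independent of the other coefficients.
With the change, x* = 0.0624/0.0015 = 41.6; it falls from 139.

x* ≈ 41.6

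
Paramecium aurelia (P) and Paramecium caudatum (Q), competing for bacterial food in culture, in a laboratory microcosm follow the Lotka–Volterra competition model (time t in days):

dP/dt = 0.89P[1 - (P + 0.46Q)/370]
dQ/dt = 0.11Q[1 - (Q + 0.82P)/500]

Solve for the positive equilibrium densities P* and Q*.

Setting both brackets to zero gives the nullclines P + 0.46Q = 370 and 0.82P + Q = 500.
Substituting Q = 500 - 0.82P into the first: P(1 - 0.46·0.82) = 370 - 0.46·500.
So P* = 140/0.623 = 225, and then Q* = 500 - 0.82·225 = 316.

P* ≈ 225, Q* ≈ 316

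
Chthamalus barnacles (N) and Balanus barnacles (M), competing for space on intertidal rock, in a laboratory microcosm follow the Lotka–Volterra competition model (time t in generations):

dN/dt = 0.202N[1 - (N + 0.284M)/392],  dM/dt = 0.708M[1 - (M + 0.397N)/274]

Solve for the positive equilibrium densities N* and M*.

Setting both brackets to zero gives the nullclines N + 0.284M = 392 and 0.397N + M = 274.
Substituting M = 274 - 0.397N into the first: N(1 - 0.284·0.397) = 392 - 0.284·274.
So N* = 314/0.887 = 354, and then M* = 274 - 0.397·354 = 133.

N* ≈ 354, M* ≈ 133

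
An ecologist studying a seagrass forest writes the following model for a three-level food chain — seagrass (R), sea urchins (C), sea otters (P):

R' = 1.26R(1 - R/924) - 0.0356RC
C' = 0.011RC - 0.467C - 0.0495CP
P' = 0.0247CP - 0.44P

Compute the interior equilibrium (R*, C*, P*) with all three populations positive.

R* ≈ 459, C* ≈ 17.8, P* ≈ 92.6

From dP/dt = 0: 0.0247C* = 0.44, so C* = 17.8.
From dR/dt = 0: 1.26(1 - R*/924) = 0.0356·17.8, giving R* = 924·(1 - 0.503) = 459.
From dC/dt = 0: 0.011·459 - 0.467 = 0.0495P*, so P* = 4.58/0.0495 = 92.6.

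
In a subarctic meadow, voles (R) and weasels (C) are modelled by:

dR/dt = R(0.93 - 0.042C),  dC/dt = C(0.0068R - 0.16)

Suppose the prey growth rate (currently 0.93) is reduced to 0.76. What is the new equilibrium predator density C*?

C* ≈ 18.1

At the interior fixed point, setting dR/dt = 0 with R > 0 fixes C* = (prey growth rate)/(RC coefficient) — independent of the other coefficients.
With the change, C* = 0.76/0.042 = 18.1; it falls from 22.1.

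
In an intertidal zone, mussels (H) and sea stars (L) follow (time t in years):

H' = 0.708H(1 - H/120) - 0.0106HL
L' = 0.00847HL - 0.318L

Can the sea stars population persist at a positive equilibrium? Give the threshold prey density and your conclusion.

The predator equation gives dL/dt > 0 only when H > 0.318/0.00847 = 37.5.
Without the predator, H → K = 120. Since 120 > 37.5, the predator can invade and persist.

Threshold H = 37.5; K > 37.5, so yes, the predator persists.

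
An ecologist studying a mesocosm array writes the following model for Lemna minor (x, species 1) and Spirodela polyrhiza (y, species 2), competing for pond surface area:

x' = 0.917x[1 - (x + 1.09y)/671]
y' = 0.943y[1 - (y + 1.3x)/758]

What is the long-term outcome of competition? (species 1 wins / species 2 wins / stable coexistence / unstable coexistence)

unstable coexistence (outcome depends on initial conditions)

Compare the nullcline intercepts: K1/α12 = 671/1.09 = 616 < K2 = 758; K2/α21 = 758/1.3 = 583 < K1 = 671.
Since both are reversed, neither can invade when rare; the interior point is a saddle.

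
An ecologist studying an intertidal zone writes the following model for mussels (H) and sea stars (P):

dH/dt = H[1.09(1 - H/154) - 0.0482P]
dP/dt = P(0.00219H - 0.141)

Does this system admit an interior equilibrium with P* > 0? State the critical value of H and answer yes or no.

Threshold H = 64.4; K > 64.4, so yes, the predator persists.

The predator equation gives dP/dt > 0 only when H > 0.141/0.00219 = 64.4.
Without the predator, H → K = 154. Since 154 > 64.4, the predator can invade and persist.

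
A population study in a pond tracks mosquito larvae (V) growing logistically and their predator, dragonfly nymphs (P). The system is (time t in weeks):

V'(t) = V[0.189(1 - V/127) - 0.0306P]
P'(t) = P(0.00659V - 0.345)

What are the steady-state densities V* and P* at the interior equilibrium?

V* ≈ 52.4, P* ≈ 3.63

From dP/dt = 0 with P > 0: 0.00659V* = 0.345, so V* = 52.4.
Substitute into dV/dt = 0: 0.189(1 - 52.4/127) = 0.0306P*.
The bracket is 0.588, giving P* = 0.111/0.0306 = 3.63.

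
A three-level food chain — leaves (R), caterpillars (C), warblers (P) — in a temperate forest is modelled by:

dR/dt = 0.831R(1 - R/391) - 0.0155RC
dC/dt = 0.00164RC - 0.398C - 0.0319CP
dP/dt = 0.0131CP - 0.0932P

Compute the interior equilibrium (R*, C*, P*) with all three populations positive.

From dP/dt = 0: 0.0131C* = 0.0932, so C* = 7.11.
From dR/dt = 0: 0.831(1 - R*/391) = 0.0155·7.11, giving R* = 391·(1 - 0.133) = 339.
From dC/dt = 0: 0.00164·339 - 0.398 = 0.0319P*, so P* = 0.158/0.0319 = 4.96.

R* ≈ 339, C* ≈ 7.11, P* ≈ 4.96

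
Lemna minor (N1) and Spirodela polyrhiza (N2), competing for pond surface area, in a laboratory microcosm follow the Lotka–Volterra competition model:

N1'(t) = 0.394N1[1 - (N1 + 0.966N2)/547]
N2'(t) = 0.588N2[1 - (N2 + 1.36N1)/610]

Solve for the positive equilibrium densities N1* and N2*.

Setting both brackets to zero gives the nullclines N1 + 0.966N2 = 547 and 1.36N1 + N2 = 610.
Substituting N2 = 610 - 1.36N1 into the first: N1(1 - 0.966·1.36) = 547 - 0.966·610.
So N1* = -42.3/-0.314 = 135, and then N2* = 610 - 1.36·135 = 427.

N1* ≈ 135, N2* ≈ 427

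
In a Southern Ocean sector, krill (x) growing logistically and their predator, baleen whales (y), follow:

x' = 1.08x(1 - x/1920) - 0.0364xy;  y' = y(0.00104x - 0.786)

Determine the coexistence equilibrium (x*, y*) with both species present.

From dy/dt = 0 with y > 0: 0.00104x* = 0.786, so x* = 756.
Substitute into dx/dt = 0: 1.08(1 - 756/1920) = 0.0364y*.
The bracket is 0.606, giving y* = 0.655/0.0364 = 18.

x* ≈ 756, y* ≈ 18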